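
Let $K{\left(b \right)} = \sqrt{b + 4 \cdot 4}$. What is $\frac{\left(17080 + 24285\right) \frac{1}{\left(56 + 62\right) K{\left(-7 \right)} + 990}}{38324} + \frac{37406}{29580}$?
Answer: $\frac{53553096551}{42321959680} \approx 1.2654$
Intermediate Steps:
$K{\left(b \right)} = \sqrt{16 + b}$ ($K{\left(b \right)} = \sqrt{b + 16} = \sqrt{16 + b}$)
$\frac{\left(17080 + 24285\right) \frac{1}{\left(56 + 62\right) K{\left(-7 \right)} + 990}}{38324} + \frac{37406}{29580} = \frac{\left(17080 + 24285\right) \frac{1}{\left(56 + 62\right) \sqrt{16 - 7} + 990}}{38324} + \frac{37406}{29580} = \frac{41365}{118 \sqrt{9} + 990} \cdot \frac{1}{38324} + 37406 \cdot \frac{1}{29580} = \frac{41365}{118 \cdot 3 + 990} \cdot \frac{1}{38324} + \frac{18703}{14790} = \frac{41365}{354 + 990} \cdot \frac{1}{38324} + \frac{18703}{14790} = \frac{41365}{1344} \cdot \frac{1}{38324} + \frac{18703}{14790} = \frac{41365}{51507456} + \frac{18703}{14790} = \frac{53553096551}{42321959680}$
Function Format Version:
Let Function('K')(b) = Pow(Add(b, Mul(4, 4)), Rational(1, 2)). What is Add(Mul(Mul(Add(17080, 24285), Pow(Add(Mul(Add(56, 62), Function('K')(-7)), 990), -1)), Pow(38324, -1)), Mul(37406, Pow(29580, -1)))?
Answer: Rational(53553096551, 42321959680) ≈ 1.2654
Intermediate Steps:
Function('K')(b) = Pow(Add(16, b), Rational(1, 2)) (Function('K')(b) = Pow(Add(b, 16), Rational(1, 2)) = Pow(Add(16, b), Rational(1, 2)))
Add(Mul(Mul(Add(17080, 24285), Pow(Add(Mul(Add(56, 62), Function('K')(-7)), 990), -1)), Pow(38324, -1)), Mul(37406, Pow(29580, -1))) = Add(Mul(Mul(Add(17080, 24285), Pow(Add(Mul(Add(56, 62), Pow(Add(16, -7), Rational(1, 2))), 990), -1)), Pow(38324, -1)), Mul(37406, Pow(29580, -1))) = Add(Mul(Mul(41365, Pow(Add(Mul(118, Pow(9, Rational(1, 2))), 990), -1)), Rational(1, 38324)), Mul(37406, Rational(1, 29580))) = Add(Mul(Mul(41365, Pow(Add(Mul(118, 3), 990), -1)), Rational(1, 38324)), Rational(18703, 14790)) = Add(Mul(Mul(41365, Pow(Add(354, 990), -1)), Rational(1, 38324)), Rational(18703, 14790)) = Add(Mul(Mul(41365, Pow(1344, -1)), Rational(1, 38324)), Rational(18703, 14790)) = Add(Mul(Mul(41365, Rational(1, 1344)), Rational(1, 38324)), Rational(18703, 14790)) = Add(Mul(Rational(41365, 1344), Rational(1, 38324)), Rational(18703, 14790)) = Add(Rational(41365, 51507456), Rational(18703, 14790)) = Rational(53553096551, 42321959680)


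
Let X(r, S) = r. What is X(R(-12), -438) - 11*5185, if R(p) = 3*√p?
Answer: -57035 + 6*I*√3 ≈ -57035.0 + 10.392*I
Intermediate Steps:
X(R(-12), -438) - 11*5185 = 3*√(-12) - 11*5185 = 3*(2*I*√3) - 57035 = 6*I*√3 - 57035 = -57035 + 6*I*√3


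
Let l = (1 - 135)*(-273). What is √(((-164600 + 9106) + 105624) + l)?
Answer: 2*I*√3322 ≈ 115.27*I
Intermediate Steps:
l = 36582 (l = -134*(-273) = 36582)
√(((-164600 + 9106) + 105624) + l) = √(((-164600 + 9106) + 105624) + 36582) = √((-155494 + 105624) + 36582) = √(-49870 + 36582) = √(-13288) = 2*I*√3322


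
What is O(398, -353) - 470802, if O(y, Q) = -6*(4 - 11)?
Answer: -470760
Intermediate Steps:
O(y, Q) = 42 (O(y, Q) = -6*(-7) = 42)
O(398, -353) - 470802 = 42 - 470802 = -470760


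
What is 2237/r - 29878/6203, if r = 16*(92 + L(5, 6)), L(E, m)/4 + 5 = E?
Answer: -30104305/9130816 ≈ -3.2970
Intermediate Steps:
L(E, m) = -20 + 4*E
r = 1472 (r = 16*(92 + (-20 + 4*5)) = 16*(92 + (-20 + 20)) = 16*(92 + 0) = 16*92 = 1472)
2237/r - 29878/6203 = 2237/1472 - 29878/6203 = -30104305/9130816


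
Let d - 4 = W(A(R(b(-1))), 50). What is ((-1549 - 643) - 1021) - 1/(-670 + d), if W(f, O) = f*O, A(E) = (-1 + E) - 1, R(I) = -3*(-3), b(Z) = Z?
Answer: -1015307/316 ≈ -3213.0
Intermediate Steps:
R(I) = 9
A(E) = -2 + E
W(f, O) = O*f
d = 354 (d = 4 + 50*(-2 + 9) = 4 + 50*7 = 4 + 350 = 354)
((-1549 - 643) - 1021) - 1/(-670 + d) = ((-1549 - 643) - 1021) - 1/(-670 + 354) = (-2192 - 1021) - 1/(-316) = -3213 - 1*(-1/316) = -3213 + 1/316 = -1015307/316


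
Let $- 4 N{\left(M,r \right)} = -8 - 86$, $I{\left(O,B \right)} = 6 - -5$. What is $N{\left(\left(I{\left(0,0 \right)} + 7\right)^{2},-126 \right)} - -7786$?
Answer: $\frac{15619}{2} \approx 7809.5$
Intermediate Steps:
$I{\left(O,B \right)} = 11$ ($I{\left(O,B \right)} = 6 + 5 = 11$)
$N{\left(M,r \right)} = \frac{47}{2}$ ($N{\left(M,r \right)} = - \frac{-8 - 86}{4} = \left(- \frac{1}{4}\right) \left(-94\right) = \frac{47}{2}$)
$N{\left(\left(I{\left(0,0 \right)} + 7\right)^{2},-126 \right)} - -7786 = \frac{47}{2} - -7786 = \frac{47}{2} + 7786 = \frac{15619}{2}$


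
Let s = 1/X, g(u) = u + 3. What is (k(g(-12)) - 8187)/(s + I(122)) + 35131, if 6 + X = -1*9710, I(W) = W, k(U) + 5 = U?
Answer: 41562885065/1185351 ≈ 35064.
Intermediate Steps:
g(u) = 3 + u
k(U) = -5 + U
X = -9716 (X = -6 - 1*9710 = -6 - 9710 = -9716)
s = -1/9716 (s = 1/(-9716) = -1/9716 ≈ -0.00010292)
(k(g(-12)) - 8187)/(s + I(122)) + 35131 = ((-5 + (3 - 12)) - 8187)/(-1/9716 + 122) + 35131 = ((-5 - 9) - 8187)/(1185351/9716) + 35131 = (-14 - 8187)*(9716/1185351) + 35131 = -8201*9716/1185351 + 35131 = -79680916/1185351 + 35131 = 41562885065/1185351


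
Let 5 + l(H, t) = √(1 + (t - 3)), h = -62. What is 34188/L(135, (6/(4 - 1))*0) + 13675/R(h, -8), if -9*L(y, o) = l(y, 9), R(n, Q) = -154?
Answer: 13148705/154 + 17094*√7 ≈ 1.3061e+5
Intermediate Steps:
l(H, t) = -5 + √(-2 + t) (l(H, t) = -5 + √(1 + (t - 3)) = -5 + √(1 + (-3 + t)) = -5 + √(-2 + t))
L(y, o) = 5/9 - √7/9 (L(y, o) = -(-5 + √(-2 + 9))/9 = -(-5 + √7)/9 = 5/9 - √7/9)
34188/L(135, (6/(4 - 1))*0) + 13675/R(h, -8) = 34188/(5/9 - √7/9) + 13675/(-154) = 34188/(5/9 - √7/9) + 13675*(-1/154) = 34188/(5/9 - √7/9) - 13675/154 = -13675/154 + 34188/(5/9 - √7/9)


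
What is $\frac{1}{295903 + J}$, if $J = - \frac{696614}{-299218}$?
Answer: $\frac{149609}{44270100234} \approx 3.3795 \cdot 10^{-6}$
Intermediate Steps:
$J = \frac{348307}{149609}$ ($J = \left(-696614\right) \left(- \frac{1}{299218}\right) = \frac{348307}{149609} \approx 2.3281$)
$\frac{1}{295903 + J} = \frac{1}{295903 + \frac{348307}{149609}} = \frac{1}{\frac{44270100234}{149609}} = \frac{149609}{44270100234}$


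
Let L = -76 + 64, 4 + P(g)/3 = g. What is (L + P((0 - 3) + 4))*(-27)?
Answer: 567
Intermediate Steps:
P(g) = -12 + 3*g
L = -12
(L + P((0 - 3) + 4))*(-27) = (-12 + (-12 + 3*((0 - 3) + 4)))*(-27) = (-12 + (-12 + 3*(-3 + 4)))*(-27) = (-12 + (-12 + 3*1))*(-27) = (-12 + (-12 + 3))*(-27) = (-12 - 9)*(-27) = -21*(-27) = 567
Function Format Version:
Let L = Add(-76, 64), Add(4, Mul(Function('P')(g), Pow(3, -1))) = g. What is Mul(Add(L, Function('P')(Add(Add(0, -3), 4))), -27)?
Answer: 567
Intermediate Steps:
Function('P')(g) = Add(-12, Mul(3, g))
L = -12
Mul(Add(L, Function('P')(Add(Add(0, -3), 4))), -27) = Mul(Add(-12, Add(-12, Mul(3, Add(Add(0, -3), 4)))), -27) = Mul(Add(-12, Add(-12, Mul(3, Add(-3, 4)))), -27) = Mul(Add(-12, Add(-12, Mul(3, 1))), -27) = Mul(Add(-12, Add(-12, 3)), -27) = Mul(Add(-12, -9), -27) = Mul(-21, -27) = 567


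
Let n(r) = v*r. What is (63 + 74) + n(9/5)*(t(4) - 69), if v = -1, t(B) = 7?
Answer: 1243/5 ≈ 248.60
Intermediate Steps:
n(r) = -r
(63 + 74) + n(9/5)*(t(4) - 69) = (63 + 74) + (-9/5)*(7 - 69) = 137 - 9/5*(-62) = 137 + 558/5 = 1243/5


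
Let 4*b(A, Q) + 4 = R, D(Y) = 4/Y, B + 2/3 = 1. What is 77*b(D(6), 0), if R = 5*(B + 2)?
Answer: 1771/12 ≈ 147.58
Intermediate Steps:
B = 1/3 (B = -2/3 + 1 = 1/3 ≈ 0.33333)
R = 35/3 (R = 5*(1/3 + 2) = 5*(7/3) = 35/3 ≈ 11.667)
b(A, Q) = 23/12 (b(A, Q) = -1 + (1/4)*(35/3) = -1 + 35/12 = 23/12)
77*b(D(6), 0) = 77*(23/12) = 1771/12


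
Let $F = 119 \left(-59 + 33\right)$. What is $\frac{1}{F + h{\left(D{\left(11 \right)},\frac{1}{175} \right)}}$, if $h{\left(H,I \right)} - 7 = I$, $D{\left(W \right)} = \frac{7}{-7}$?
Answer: $- \frac{175}{540224} \approx -0.00032394$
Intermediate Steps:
$D{\left(W \right)} = -1$ ($D{\left(W \right)} = 7 \left(- \frac{1}{7}\right) = -1$)
$h{\left(H,I \right)} = 7 + I$
$F = -3094$ ($F = 119 \left(-26\right) = -3094$)
$\frac{1}{F + h{\left(D{\left(11 \right)},\frac{1}{175} \right)}} = \frac{1}{-3094 + \left(7 + \frac{1}{175}\right)} = \frac{1}{-3094 + \frac{1226}{175}} = \frac{1}{- \frac{540224}{175}} = - \frac{175}{540224}$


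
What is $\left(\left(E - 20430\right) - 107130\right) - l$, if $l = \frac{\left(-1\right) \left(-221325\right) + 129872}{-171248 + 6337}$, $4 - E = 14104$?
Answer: $- \frac{23360941063}{164911} \approx -1.4166 \cdot 10^{5}$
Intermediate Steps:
$E = -14100$ ($E = 4 - 14104 = -14100$)
$l = - \frac{351197}{164911}$ ($l = \frac{221325 + 129872}{-164911} = 351197 \left(- \frac{1}{164911}\right) = - \frac{351197}{164911} \approx -2.1296$)
$\left(\left(E - 20430\right) - 107130\right) - l = \left(\left(-14100 - 20430\right) - 107130\right) - - \frac{351197}{164911} = \left(-34530 - 107130\right) + \frac{351197}{164911} = -141660 + \frac{351197}{164911} = - \frac{23360941063}{164911}$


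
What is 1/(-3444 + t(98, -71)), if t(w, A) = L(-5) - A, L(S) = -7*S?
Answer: -1/3338 ≈ -0.00029958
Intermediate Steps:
t(w, A) = 35 - A (t(w, A) = -7*(-5) - A = 35 - A)
1/(-3444 + t(98, -71)) = 1/(-3444 + (35 - 1*(-71))) = 1/(-3444 + (35 + 71)) = 1/(-3444 + 106) = 1/(-3338) = -1/3338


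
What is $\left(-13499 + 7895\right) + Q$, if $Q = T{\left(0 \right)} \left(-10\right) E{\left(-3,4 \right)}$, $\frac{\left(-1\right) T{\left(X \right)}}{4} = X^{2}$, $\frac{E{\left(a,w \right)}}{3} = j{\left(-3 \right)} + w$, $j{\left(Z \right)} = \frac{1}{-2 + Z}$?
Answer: $-5604$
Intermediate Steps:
$E{\left(a,w \right)} = - \frac{3}{5} + 3 w$ ($E{\left(a,w \right)} = 3 \left(\frac{1}{-2 - 3} + w\right) = 3 \left(\frac{1}{-5} + w\right) = 3 \left(- \frac{1}{5} + w\right) = - \frac{3}{5} + 3 w$)
$T{\left(X \right)} = - 4 X^{2}$
$Q = 0$ ($Q = - 4 \cdot 0^{2} \left(-10\right) \left(- \frac{3}{5} + 3 \cdot 4\right) = \left(-4\right) 0 \left(-10\right) \left(- \frac{3}{5} + 12\right) = 0 \left(-10\right) \frac{57}{5} = 0 \cdot \frac{57}{5} = 0$)
$\left(-13499 + 7895\right) + Q = \left(-13499 + 7895\right) + 0 = -5604 + 0 = -5604$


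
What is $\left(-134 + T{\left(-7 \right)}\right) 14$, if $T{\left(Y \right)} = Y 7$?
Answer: $-2562$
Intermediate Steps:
$T{\left(Y \right)} = 7 Y$
$\left(-134 + T{\left(-7 \right)}\right) 14 = \left(-134 + 7 \left(-7\right)\right) 14 = \left(-134 - 49\right) 14 = \left(-183\right) 14 = -2562$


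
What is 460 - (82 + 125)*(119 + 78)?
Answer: -40319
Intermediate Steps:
460 - (82 + 125)*(119 + 78) = 460 - 207*197 = 460 - 1*40779 = 460 - 40779 = -40319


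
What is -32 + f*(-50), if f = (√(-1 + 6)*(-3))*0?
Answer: -32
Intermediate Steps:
f = 0 (f = (√5*(-3))*0 = -3*√5*0 = 0)
-32 + f*(-50) = -32 + 0*(-50) = -32 + 0 = -32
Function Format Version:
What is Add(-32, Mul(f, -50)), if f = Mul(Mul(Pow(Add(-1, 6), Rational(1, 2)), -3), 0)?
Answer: -32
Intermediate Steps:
f = 0 (f = Mul(Mul(Pow(5, Rational(1, 2)), -3), 0) = Mul(Mul(-3, Pow(5, Rational(1, 2))), 0) = 0)
Add(-32, Mul(f, -50)) = Add(-32, Mul(0, -50)) = Add(-32, 0) = -32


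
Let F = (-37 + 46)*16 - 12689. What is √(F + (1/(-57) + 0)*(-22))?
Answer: I*√40757451/57 ≈ 112.0*I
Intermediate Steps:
F = -12545 (F = 9*16 - 12689 = 144 - 12689 = -12545)
√(F + (1/(-57) + 0)*(-22)) = √(-12545 + (1/(-57) + 0)*(-22)) = √(-12545 + (-1/57 + 0)*(-22)) = √(-12545 - 1/57*(-22)) = √(-12545 + 22/57) = √(-715043/57) = I*√40757451/57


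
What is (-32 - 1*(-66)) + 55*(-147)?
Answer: -8051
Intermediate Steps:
(-32 - 1*(-66)) + 55*(-147) = (-32 + 66) - 8085 = 34 - 8085 = -8051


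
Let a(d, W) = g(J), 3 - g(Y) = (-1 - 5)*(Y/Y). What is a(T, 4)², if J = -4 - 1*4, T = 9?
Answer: 81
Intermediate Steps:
J = -8 (J = -4 - 4 = -8)
g(Y) = 9 (g(Y) = 3 - (-1 - 5)*Y/Y = 3 - (-6) = 3 - 1*(-6) = 3 + 6 = 9)
a(d, W) = 9
a(T, 4)² = 9² = 81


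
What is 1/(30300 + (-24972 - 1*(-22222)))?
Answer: 1/27550 ≈ 3.6298e-5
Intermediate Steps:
1/(30300 + (-24972 - 1*(-22222))) = 1/(30300 + (-24972 + 22222)) = 1/(30300 - 2750) = 1/27550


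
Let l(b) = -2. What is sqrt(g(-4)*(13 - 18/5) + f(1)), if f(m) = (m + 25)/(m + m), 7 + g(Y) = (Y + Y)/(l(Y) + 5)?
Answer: 4*I*sqrt(1095)/15 ≈ 8.8242*I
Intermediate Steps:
g(Y) = -7 + 2*Y/3 (g(Y) = -7 + (Y + Y)/(-2 + 5) = -7 + (2*Y)/3 = -7 + (2*Y)*(1/3) = -7 + 2*Y/3)
f(m) = (25 + m)/(2*m) (f(m) = (25 + m)/((2*m)) = (25 + m)*(1/(2*m)) = (25 + m)/(2*m))
sqrt(g(-4)*(13 - 18/5) + f(1)) = sqrt((-7 + (2/3)*(-4))*(13 - 18/5) + (1/2)*(25 + 1)/1) = sqrt((-7 - 8/3)*(13 - 18*1/5) + (1/2)*1*26) = sqrt(-29*(13 - 18/5)/3 + 13) = sqrt(-29/3*47/5 + 13) = sqrt(-1363/15 + 13) = sqrt(-1168/15) = 4*I*sqrt(1095)/15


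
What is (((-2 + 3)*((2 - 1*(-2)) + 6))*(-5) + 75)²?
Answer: 625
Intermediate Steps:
(((-2 + 3)*((2 - 1*(-2)) + 6))*(-5) + 75)² = ((1*((2 + 2) + 6))*(-5) + 75)² = ((1*(4 + 6))*(-5) + 75)² = ((1*10)*(-5) + 75)² = (10*(-5) + 75)² = (-50 + 75)² = 25² = 625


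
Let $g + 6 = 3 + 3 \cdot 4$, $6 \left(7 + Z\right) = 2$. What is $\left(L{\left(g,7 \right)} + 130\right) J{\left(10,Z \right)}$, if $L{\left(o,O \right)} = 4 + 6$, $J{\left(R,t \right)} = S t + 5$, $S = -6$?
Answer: $6300$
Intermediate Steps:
$Z = - \frac{20}{3}$ ($Z = -7 + \frac{1}{6} \cdot 2 = -7 + \frac{1}{3} = - \frac{20}{3} \approx -6.6667$)
$J{\left(R,t \right)} = 5 - 6 t$ ($J{\left(R,t \right)} = - 6 t + 5 = 5 - 6 t$)
$g = 9$ ($g = -6 + \left(3 + 3 \cdot 4\right) = -6 + \left(3 + 12\right) = -6 + 15 = 9$)
$L{\left(o,O \right)} = 10$
$\left(L{\left(g,7 \right)} + 130\right) J{\left(10,Z \right)} = \left(10 + 130\right) \left(5 - -40\right) = 140 \left(5 + 40\right) = 140 \cdot 45 = 6300$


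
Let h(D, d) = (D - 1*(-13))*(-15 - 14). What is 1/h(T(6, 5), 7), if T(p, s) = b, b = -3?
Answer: -1/290 ≈ -0.0034483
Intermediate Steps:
T(p, s) = -3
h(D, d) = -377 - 29*D (h(D, d) = (D + 13)*(-29) = (13 + D)*(-29) = -377 - 29*D)
1/h(T(6, 5), 7) = 1/(-377 - 29*(-3)) = 1/(-377 + 87) = 1/(-290) = -1/290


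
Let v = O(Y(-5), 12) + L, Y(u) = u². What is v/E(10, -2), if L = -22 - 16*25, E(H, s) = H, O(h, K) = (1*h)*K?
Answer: -61/5 ≈ -12.200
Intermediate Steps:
O(h, K) = K*h (O(h, K) = h*K = K*h)
L = -422 (L = -22 - 400 = -422)
v = -122 (v = 12*(-5)² - 422 = 12*25 - 422 = 300 - 422 = -122)
v/E(10, -2) = -122/10 = -122*⅒ = -61/5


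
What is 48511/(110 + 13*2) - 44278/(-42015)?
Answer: 2044211473/5714040 ≈ 357.75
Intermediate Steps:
48511/(110 + 13*2) - 44278/(-42015) = 48511/(110 + 26) - 44278*(-1/42015) = 48511/136 + 44278/42015 = 2044211473/5714040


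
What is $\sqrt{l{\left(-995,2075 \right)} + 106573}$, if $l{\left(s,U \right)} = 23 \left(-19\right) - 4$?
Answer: $26 \sqrt{157} \approx 325.78$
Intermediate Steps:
$l{\left(s,U \right)} = -441$ ($l{\left(s,U \right)} = -437 - 4 = -441$)
$\sqrt{l{\left(-995,2075 \right)} + 106573} = \sqrt{-441 + 106573} = \sqrt{106132} = 26 \sqrt{157}$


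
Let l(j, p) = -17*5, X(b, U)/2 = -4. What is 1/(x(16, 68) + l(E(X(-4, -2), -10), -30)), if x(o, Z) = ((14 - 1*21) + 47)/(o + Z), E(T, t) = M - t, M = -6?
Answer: -21/1775 ≈ -0.011831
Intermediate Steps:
X(b, U) = -8 (X(b, U) = 2*(-4) = -8)
E(T, t) = -6 - t
x(o, Z) = 40/(Z + o) (x(o, Z) = ((14 - 21) + 47)/(Z + o) = (-7 + 47)/(Z + o) = 40/(Z + o))
l(j, p) = -85
1/(x(16, 68) + l(E(X(-4, -2), -10), -30)) = 1/(40/(68 + 16) - 85) = 1/(40/84 - 85) = 1/(40*(1/84) - 85) = 1/(10/21 - 85) = 1/(-1775/21) = -21/1775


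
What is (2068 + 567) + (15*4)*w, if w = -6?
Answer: 2275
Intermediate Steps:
(2068 + 567) + (15*4)*w = (2068 + 567) + (15*4)*(-6) = 2635 + 60*(-6) = 2635 - 360 = 2275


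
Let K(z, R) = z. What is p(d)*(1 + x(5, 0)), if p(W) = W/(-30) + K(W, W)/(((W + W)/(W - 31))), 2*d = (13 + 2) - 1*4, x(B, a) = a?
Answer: -194/15 ≈ -12.933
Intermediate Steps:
d = 11/2 (d = ((13 + 2) - 1*4)/2 = (15 - 4)/2 = (½)*11 = 11/2 ≈ 5.5000)
p(W) = -31/2 + 7*W/15 (p(W) = W/(-30) + W/(((W + W)/(W - 31))) = W*(-1/30) + W/(((2*W)/(-31 + W))) = -W/30 + W/((2*W/(-31 + W))) = -W/30 + W*((-31 + W)/(2*W)) = -W/30 + (-31/2 + W/2) = -31/2 + 7*W/15)
p(d)*(1 + x(5, 0)) = (-31/2 + (7/15)*(11/2))*(1 + 0) = (-31/2 + 77/30)*1 = -194/15*1 = -194/15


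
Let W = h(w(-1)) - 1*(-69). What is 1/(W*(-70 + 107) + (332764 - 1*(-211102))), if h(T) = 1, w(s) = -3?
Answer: 1/546456 ≈ 1.8300e-6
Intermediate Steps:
W = 70 (W = 1 - 1*(-69) = 1 + 69 = 70)
1/(W*(-70 + 107) + (332764 - 1*(-211102))) = 1/(70*(-70 + 107) + (332764 - 1*(-211102))) = 1/(70*37 + (332764 + 211102)) = 1/(2590 + 543866) = 1/546456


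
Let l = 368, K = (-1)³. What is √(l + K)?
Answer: √367 ≈ 19.157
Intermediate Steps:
K = -1
√(l + K) = √(368 - 1) = √367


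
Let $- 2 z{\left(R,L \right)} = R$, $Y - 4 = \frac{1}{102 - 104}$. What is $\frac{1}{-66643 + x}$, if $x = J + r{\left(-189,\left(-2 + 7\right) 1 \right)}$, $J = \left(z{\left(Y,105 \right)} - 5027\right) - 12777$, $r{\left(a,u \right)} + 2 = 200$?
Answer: $- \frac{4}{337003} \approx -1.1869 \cdot 10^{-5}$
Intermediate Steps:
$Y = \frac{7}{2}$ ($Y = 4 + \frac{1}{102 - 104} = 4 + \frac{1}{-2} = 4 - \frac{1}{2} = \frac{7}{2} \approx 3.5$)
$z{\left(R,L \right)} = - \frac{R}{2}$
$r{\left(a,u \right)} = 198$ ($r{\left(a,u \right)} = -2 + 200 = 198$)
$J = - \frac{71223}{4}$ ($J = \left(\left(- \frac{1}{2}\right) \frac{7}{2} - 5027\right) - 12777 = \left(- \frac{7}{4} - 5027\right) - 12777 = - \frac{20115}{4} - 12777 = - \frac{71223}{4} \approx -17806.0$)
$x = - \frac{70431}{4}$ ($x = - \frac{71223}{4} + 198 = - \frac{70431}{4} \approx -17608.0$)
$\frac{1}{-66643 + x} = \frac{1}{-66643 - \frac{70431}{4}} = \frac{1}{- \frac{337003}{4}} = - \frac{4}{337003}$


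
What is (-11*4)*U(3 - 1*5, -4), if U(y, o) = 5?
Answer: -220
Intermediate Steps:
(-11*4)*U(3 - 1*5, -4) = -11*4*5 = -44*5 = -220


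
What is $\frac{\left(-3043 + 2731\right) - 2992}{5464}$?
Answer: $- \frac{413}{683} \approx -0.60468$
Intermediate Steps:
$\frac{\left(-3043 + 2731\right) - 2992}{5464} = \left(-312 - 2992\right) \frac{1}{5464} = \left(-3304\right) \frac{1}{5464} = - \frac{413}{683}$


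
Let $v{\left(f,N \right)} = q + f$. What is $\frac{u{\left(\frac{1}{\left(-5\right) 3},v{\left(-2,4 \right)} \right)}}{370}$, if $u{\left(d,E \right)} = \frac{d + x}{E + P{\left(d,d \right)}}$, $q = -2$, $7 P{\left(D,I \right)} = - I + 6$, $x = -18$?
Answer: $\frac{271}{17390} \approx 0.015584$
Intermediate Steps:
$P{\left(D,I \right)} = \frac{6}{7} - \frac{I}{7}$ ($P{\left(D,I \right)} = \frac{- I + 6}{7} = \frac{6 - I}{7} = \frac{6}{7} - \frac{I}{7}$)
$v{\left(f,N \right)} = -2 + f$
$u{\left(d,E \right)} = \frac{-18 + d}{\frac{6}{7} + E - \frac{d}{7}}$ ($u{\left(d,E \right)} = \frac{d - 18}{E - \left(- \frac{6}{7} + \frac{d}{7}\right)} = \frac{-18 + d}{\frac{6}{7} + E - \frac{d}{7}}$)
$\frac{u{\left(\frac{1}{\left(-5\right) 3},v{\left(-2,4 \right)} \right)}}{370} = \frac{7 \frac{1}{6 - \frac{1}{\left(-5\right) 3} + 7 \left(-2 - 2\right)} \left(-18 + \frac{1}{\left(-5\right) 3}\right)}{370} = \frac{7 \left(-18 + \frac{1}{-15}\right)}{6 - \frac{1}{-15} + 7 \left(-4\right)} \frac{1}{370} = \frac{7 \left(-18 - \frac{1}{15}\right)}{6 - - \frac{1}{15} - 28} \cdot \frac{1}{370} = 7 \frac{1}{6 + \frac{1}{15} - 28} \left(- \frac{271}{15}\right) \frac{1}{370} = 7 \frac{1}{- \frac{329}{15}} \left(- \frac{271}{15}\right) \frac{1}{370} = 7 \left(- \frac{15}{329}\right) \left(- \frac{271}{15}\right) \frac{1}{370} = \frac{271}{47} \cdot \frac{1}{370} = \frac{271}{17390}$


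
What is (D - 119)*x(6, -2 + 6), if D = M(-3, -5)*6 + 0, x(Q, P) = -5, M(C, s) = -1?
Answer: 625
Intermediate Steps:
D = -6 (D = -1*6 + 0 = -6 + 0 = -6)
(D - 119)*x(6, -2 + 6) = (-6 - 119)*(-5) = -125*(-5) = 625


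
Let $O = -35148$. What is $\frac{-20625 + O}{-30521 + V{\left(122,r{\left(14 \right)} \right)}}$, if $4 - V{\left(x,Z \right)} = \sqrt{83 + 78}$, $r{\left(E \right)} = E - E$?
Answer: $\frac{1702024641}{931287128} - \frac{55773 \sqrt{161}}{931287128} \approx 1.8268$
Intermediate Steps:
$r{\left(E \right)} = 0$
$V{\left(x,Z \right)} = 4 - \sqrt{161}$ ($V{\left(x,Z \right)} = 4 - \sqrt{83 + 78} = 4 - \sqrt{161}$)
$\frac{-20625 + O}{-30521 + V{\left(122,r{\left(14 \right)} \right)}} = \frac{-20625 - 35148}{-30521 + \left(4 - \sqrt{161}\right)} = - \frac{55773}{-30517 - \sqrt{161}}$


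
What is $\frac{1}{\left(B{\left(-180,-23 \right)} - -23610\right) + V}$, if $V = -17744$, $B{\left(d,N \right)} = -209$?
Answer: $\frac{1}{5657} \approx 0.00017677$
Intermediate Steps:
$\frac{1}{\left(B{\left(-180,-23 \right)} - -23610\right) + V} = \frac{1}{\left(-209 - -23610\right) - 17744} = \frac{1}{\left(-209 + 23610\right) - 17744} = \frac{1}{23401 - 17744} = \frac{1}{5657}$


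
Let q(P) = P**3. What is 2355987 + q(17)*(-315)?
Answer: 808392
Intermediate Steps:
2355987 + q(17)*(-315) = 2355987 + 17**3*(-315) = 2355987 + 4913*(-315) = 2355987 - 1547595 = 808392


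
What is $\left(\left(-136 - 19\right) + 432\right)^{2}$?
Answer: $76729$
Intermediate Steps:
$\left(\left(-136 - 19\right) + 432\right)^{2} = \left(-155 + 432\right)^{2} = 277^{2} = 76729$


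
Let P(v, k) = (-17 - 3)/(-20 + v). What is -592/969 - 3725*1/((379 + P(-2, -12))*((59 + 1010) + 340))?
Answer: -1175175229/1901892153 ≈ -0.61790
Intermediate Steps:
P(v, k) = -20/(-20 + v)
-592/969 - 3725*1/((379 + P(-2, -12))*((59 + 1010) + 340)) = -592/969 - 3725*1/((379 - 20/(-20 - 2))*((59 + 1010) + 340)) = -592*1/969 - 3725*1/((379 - 20/(-22))*(1069 + 340)) = -592/969 - 3725*1/(1409*(379 - 20*(-1/22))) = -592/969 - 3725*1/(1409*(379 + 10/11)) = -592/969 - 3725/(1409*(4179/11)) = -592/969 - 3725/5888211/11 = -592/969 - 3725*11/5888211 = -592/969 - 40975/5888211 = -1175175229/1901892153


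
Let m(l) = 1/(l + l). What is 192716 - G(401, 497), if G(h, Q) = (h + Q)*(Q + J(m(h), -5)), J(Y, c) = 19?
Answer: -270652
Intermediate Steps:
m(l) = 1/(2*l)
G(h, Q) = (19 + Q)*(Q + h) (G(h, Q) = (h + Q)*(Q + 19) = (Q + h)*(19 + Q) = (19 + Q)*(Q + h))
192716 - G(401, 497) = 192716 - (497**2 + 19*497 + 19*401 + 497*401) = 192716 - (247009 + 9443 + 7619 + 199297) = 192716 - 1*463368 = 192716 - 463368 = -270652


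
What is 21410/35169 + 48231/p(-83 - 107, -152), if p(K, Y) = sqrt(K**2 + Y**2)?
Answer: 21410/35169 + 48231*sqrt(41)/1558 ≈ 198.83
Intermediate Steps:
21410/35169 + 48231/p(-83 - 107, -152) = 21410/35169 + 48231/(sqrt((-83 - 107)**2 + (-152)**2)) = 21410*(1/35169) + 48231/(sqrt((-190)**2 + 23104)) = 21410/35169 + 48231/(sqrt(36100 + 23104)) = 21410/35169 + 48231/(sqrt(59204)) = 21410/35169 + 48231/((38*sqrt(41))) = 21410/35169 + 48231*(sqrt(41)/1558) = 21410/35169 + 48231*sqrt(41)/1558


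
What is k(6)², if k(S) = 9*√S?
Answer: 486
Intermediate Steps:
k(6)² = (9*√6)² = 486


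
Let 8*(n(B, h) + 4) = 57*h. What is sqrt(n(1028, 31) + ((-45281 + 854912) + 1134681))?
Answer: sqrt(31112462)/4 ≈ 1394.5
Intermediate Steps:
n(B, h) = -4 + 57*h/8 (n(B, h) = -4 + (57*h)/8 = -4 + 57*h/8)
sqrt(n(1028, 31) + ((-45281 + 854912) + 1134681)) = sqrt((-4 + (57/8)*31) + ((-45281 + 854912) + 1134681)) = sqrt((-4 + 1767/8) + (809631 + 1134681)) = sqrt(1735/8 + 1944312) = sqrt(15556231/8) = sqrt(31112462)/4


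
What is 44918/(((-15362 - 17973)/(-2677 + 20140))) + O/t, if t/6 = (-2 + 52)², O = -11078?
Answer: -1176641479513/50002500 ≈ -23532.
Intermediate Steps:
t = 15000 (t = 6*(-2 + 52)² = 6*50² = 6*2500 = 15000)
44918/(((-15362 - 17973)/(-2677 + 20140))) + O/t = 44918/(((-15362 - 17973)/(-2677 + 20140))) - 11078/15000 = 44918/((-33335/17463)) - 11078*1/15000 = 44918/((-33335*1/17463)) - 5539/7500 = 44918/(-33335/17463) - 5539/7500 = 44918*(-17463/33335) - 5539/7500 = -784403034/33335 - 5539/7500 = -1176641479513/50002500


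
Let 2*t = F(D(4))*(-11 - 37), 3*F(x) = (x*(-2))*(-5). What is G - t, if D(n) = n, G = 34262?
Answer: 34582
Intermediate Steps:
F(x) = 10*x/3 (F(x) = ((x*(-2))*(-5))/3 = (-2*x*(-5))/3 = (10*x)/3 = 10*x/3)
t = -320 (t = (((10/3)*4)*(-11 - 37))/2 = ((40/3)*(-48))/2 = (½)*(-640) = -320)
G - t = 34262 - 1*(-320) = 34262 + 320 = 34582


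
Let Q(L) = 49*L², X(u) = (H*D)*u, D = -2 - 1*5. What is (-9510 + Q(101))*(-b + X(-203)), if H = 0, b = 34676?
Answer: -17002995164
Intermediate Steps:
D = -7 (D = -2 - 5 = -7)
X(u) = 0 (X(u) = (0*(-7))*u = 0*u = 0)
(-9510 + Q(101))*(-b + X(-203)) = (-9510 + 49*101²)*(-1*34676 + 0) = (-9510 + 49*10201)*(-34676 + 0) = (-9510 + 499849)*(-34676) = 490339*(-34676) = -17002995164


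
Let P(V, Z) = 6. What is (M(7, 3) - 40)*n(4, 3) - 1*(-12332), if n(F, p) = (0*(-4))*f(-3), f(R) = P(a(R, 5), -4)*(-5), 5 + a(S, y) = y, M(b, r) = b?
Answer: 12332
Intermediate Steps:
a(S, y) = -5 + y
f(R) = -30 (f(R) = 6*(-5) = -30)
n(F, p) = 0 (n(F, p) = (0*(-4))*(-30) = 0*(-30) = 0)
(M(7, 3) - 40)*n(4, 3) - 1*(-12332) = (7 - 40)*0 - 1*(-12332) = -33*0 + 12332 = 0 + 12332 = 12332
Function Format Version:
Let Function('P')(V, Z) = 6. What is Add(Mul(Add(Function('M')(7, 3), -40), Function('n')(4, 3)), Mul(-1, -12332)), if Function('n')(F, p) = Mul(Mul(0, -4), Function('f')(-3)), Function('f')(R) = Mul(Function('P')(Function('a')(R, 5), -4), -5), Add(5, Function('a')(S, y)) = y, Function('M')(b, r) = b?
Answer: 12332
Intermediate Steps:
Function('a')(S, y) = Add(-5, y)
Function('f')(R) = -30 (Function('f')(R) = Mul(6, -5) = -30)
Function('n')(F, p) = 0 (Function('n')(F, p) = Mul(Mul(0, -4), -30) = Mul(0, -30) = 0)
Add(Mul(Add(Function('M')(7, 3), -40), Function('n')(4, 3)), Mul(-1, -12332)) = Add(Mul(Add(7, -40), 0), Mul(-1, -12332)) = Add(Mul(-33, 0), 12332) = Add(0, 12332) = 12332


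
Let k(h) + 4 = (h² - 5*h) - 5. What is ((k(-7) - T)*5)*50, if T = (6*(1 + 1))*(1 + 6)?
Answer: -2250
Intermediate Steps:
k(h) = -9 + h² - 5*h (k(h) = -4 + ((h² - 5*h) - 5) = -4 + (-5 + h² - 5*h) = -9 + h² - 5*h)
T = 84 (T = (6*2)*7 = 12*7 = 84)
((k(-7) - T)*5)*50 = (((-9 + (-7)² - 5*(-7)) - 1*84)*5)*50 = (((-9 + 49 + 35) - 84)*5)*50 = ((75 - 84)*5)*50 = -9*5*50 = -45*50 = -2250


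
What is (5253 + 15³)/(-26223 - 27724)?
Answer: -8628/53947 ≈ -0.15993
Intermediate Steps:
(5253 + 15³)/(-26223 - 27724) = (5253 + 3375)/(-53947) = 8628*(-1/53947) = -8628/53947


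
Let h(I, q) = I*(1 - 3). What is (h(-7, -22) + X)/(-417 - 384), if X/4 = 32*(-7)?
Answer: 98/89 ≈ 1.1011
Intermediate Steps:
X = -896 (X = 4*(32*(-7)) = 4*(-224) = -896)
h(I, q) = -2*I (h(I, q) = I*(-2) = -2*I)
(h(-7, -22) + X)/(-417 - 384) = (-2*(-7) - 896)/(-417 - 384) = (14 - 896)/(-801) = -882*(-1/801) = 98/89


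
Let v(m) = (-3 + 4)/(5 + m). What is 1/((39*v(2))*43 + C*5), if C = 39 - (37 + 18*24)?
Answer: -7/13373 ≈ -0.00052344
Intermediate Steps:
v(m) = 1/(5 + m)
C = -430 (C = 39 - (37 + 432) = 39 - 1*469 = 39 - 469 = -430)
1/((39*v(2))*43 + C*5) = 1/((39/(5 + 2))*43 - 430*5) = 1/((39/7)*43 - 2150) = 1/(1677/7 - 2150) = 1/(-13373/7) = -7/13373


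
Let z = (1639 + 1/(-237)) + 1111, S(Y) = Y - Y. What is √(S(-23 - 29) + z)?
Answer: 7*√3152337/237 ≈ 52.440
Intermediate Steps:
S(Y) = 0
z = 651749/237 (z = (1639 - 1/237) + 1111 = 388442/237 + 1111 = 651749/237 ≈ 2750.0)
√(S(-23 - 29) + z) = √(0 + 651749/237) = √(651749/237) = 7*√3152337/237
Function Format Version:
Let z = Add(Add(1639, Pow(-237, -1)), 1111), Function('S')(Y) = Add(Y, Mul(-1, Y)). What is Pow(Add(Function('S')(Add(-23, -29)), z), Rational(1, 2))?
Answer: Mul(Rational(7, 237), Pow(3152337, Rational(1, 2))) ≈ 52.440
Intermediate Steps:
Function('S')(Y) = 0
z = Rational(651749, 237) (z = Add(Add(1639, Rational(-1, 237)), 1111) = Add(Rational(388442, 237), 1111) = Rational(651749, 237) ≈ 2750.0)
Pow(Add(Function('S')(Add(-23, -29)), z), Rational(1, 2)) = Pow(Add(0, Rational(651749, 237)), Rational(1, 2)) = Pow(Rational(651749, 237), Rational(1, 2)) = Mul(Rational(7, 237), Pow(3152337, Rational(1, 2)))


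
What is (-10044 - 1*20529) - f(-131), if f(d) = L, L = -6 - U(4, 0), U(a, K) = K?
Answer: -30567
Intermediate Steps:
L = -6 (L = -6 - 1*0 = -6 + 0 = -6)
f(d) = -6
(-10044 - 1*20529) - f(-131) = (-10044 - 1*20529) - 1*(-6) = (-10044 - 20529) + 6 = -30573 + 6 = -30567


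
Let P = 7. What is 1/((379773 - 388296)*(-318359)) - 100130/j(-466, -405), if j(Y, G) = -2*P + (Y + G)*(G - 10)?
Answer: -271690113926959/980751657841407 ≈ -0.27702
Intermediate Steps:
j(Y, G) = -14 + (-10 + G)*(G + Y) (j(Y, G) = -2*7 + (Y + G)*(G - 10) = -14 + (G + Y)*(-10 + G) = -14 + (-10 + G)*(G + Y))
1/((379773 - 388296)*(-318359)) - 100130/j(-466, -405) = 1/((379773 - 388296)*(-318359)) - 100130/(-14 + (-405)² - 10*(-405) - 10*(-466) - 405*(-466)) = -1/318359/(-8523) - 100130/(-14 + 164025 + 4050 + 4660 + 188730) = -1/8523*(-1/318359) - 100130/361451 = 1/2713373757 - 100130*1/361451 = 1/2713373757 - 100130/361451 = -271690113926959/980751657841407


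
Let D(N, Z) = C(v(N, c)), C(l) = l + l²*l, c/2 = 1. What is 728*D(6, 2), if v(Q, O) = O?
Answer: 7280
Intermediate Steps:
c = 2 (c = 2*1 = 2)
C(l) = l + l³
D(N, Z) = 10 (D(N, Z) = 2 + 2³ = 2 + 8 = 10)
728*D(6, 2) = 728*10 = 7280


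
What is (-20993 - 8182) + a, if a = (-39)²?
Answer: -27654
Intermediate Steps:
a = 1521
(-20993 - 8182) + a = (-20993 - 8182) + 1521 = -29175 + 1521 = -27654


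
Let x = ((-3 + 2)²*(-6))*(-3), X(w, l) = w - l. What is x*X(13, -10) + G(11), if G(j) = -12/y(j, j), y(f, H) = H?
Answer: 4542/11 ≈ 412.91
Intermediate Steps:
G(j) = -12/j
x = 18 (x = ((-1)²*(-6))*(-3) = (1*(-6))*(-3) = -6*(-3) = 18)
x*X(13, -10) + G(11) = 18*(13 - 1*(-10)) - 12/11 = 18*(13 + 10) - 12*1/11 = 18*23 - 12/11 = 414 - 12/11 = 4542/11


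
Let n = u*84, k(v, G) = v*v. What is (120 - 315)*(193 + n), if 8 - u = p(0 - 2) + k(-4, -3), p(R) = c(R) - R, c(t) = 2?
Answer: 158925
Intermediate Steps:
k(v, G) = v²
p(R) = 2 - R
u = -12 (u = 8 - ((2 - (0 - 2)) + (-4)²) = 8 - ((2 - 1*(-2)) + 16) = 8 - ((2 + 2) + 16) = 8 - (4 + 16) = 8 - 1*20 = 8 - 20 = -12)
n = -1008 (n = -12*84 = -1008)
(120 - 315)*(193 + n) = (120 - 315)*(193 - 1008) = -195*(-815) = 158925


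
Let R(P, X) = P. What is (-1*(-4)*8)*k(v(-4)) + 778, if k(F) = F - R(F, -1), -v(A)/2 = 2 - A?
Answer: 778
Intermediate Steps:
v(A) = -4 + 2*A (v(A) = -2*(2 - A) = -4 + 2*A)
k(F) = 0 (k(F) = F - F = 0)
(-1*(-4)*8)*k(v(-4)) + 778 = (-1*(-4)*8)*0 + 778 = (4*8)*0 + 778 = 32*0 + 778 = 0 + 778 = 778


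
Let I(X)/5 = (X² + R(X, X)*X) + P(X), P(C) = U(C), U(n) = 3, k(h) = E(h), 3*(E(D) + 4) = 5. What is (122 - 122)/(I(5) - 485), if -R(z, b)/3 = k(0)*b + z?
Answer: 0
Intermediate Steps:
E(D) = -7/3 (E(D) = -4 + (⅓)*5 = -4 + 5/3 = -7/3)
k(h) = -7/3
P(C) = 3
R(z, b) = -3*z + 7*b (R(z, b) = -3*(-7*b/3 + z) = -3*(z - 7*b/3) = -3*z + 7*b)
I(X) = 15 + 25*X² (I(X) = 5*((X² + (-3*X + 7*X)*X) + 3) = 5*((X² + (4*X)*X) + 3) = 5*((X² + 4*X²) + 3) = 5*(5*X² + 3) = 5*(3 + 5*X²) = 15 + 25*X²)
(122 - 122)/(I(5) - 485) = (122 - 122)/((15 + 25*5²) - 485) = 0/((15 + 25*25) - 485) = 0/((15 + 625) - 485) = 0/(640 - 485) = 0/155 = 0*(1/155) = 0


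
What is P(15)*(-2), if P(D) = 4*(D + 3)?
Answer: -144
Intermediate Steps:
P(D) = 12 + 4*D (P(D) = 4*(3 + D) = 12 + 4*D)
P(15)*(-2) = (12 + 4*15)*(-2) = (12 + 60)*(-2) = 72*(-2) = -144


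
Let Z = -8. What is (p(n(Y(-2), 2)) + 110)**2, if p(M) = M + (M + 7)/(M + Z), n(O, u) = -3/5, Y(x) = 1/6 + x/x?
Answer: 545736321/46225 ≈ 11806.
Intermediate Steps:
Y(x) = 7/6 (Y(x) = 1*(1/6) + 1 = 1/6 + 1 = 7/6)
n(O, u) = -3/5 (n(O, u) = -3*1/5 = -3/5)
p(M) = M + (7 + M)/(-8 + M) (p(M) = M + (M + 7)/(M - 8) = M + (7 + M)/(-8 + M))
(p(n(Y(-2), 2)) + 110)**2 = ((7 + (-3/5)**2 - 7*(-3/5))/(-8 - 3/5) + 110)**2 = ((7 + 9/25 + 21/5)/(-43/5) + 110)**2 = (-5/43*289/25 + 110)**2 = (-289/215 + 110)**2 = (23361/215)**2 = 545736321/46225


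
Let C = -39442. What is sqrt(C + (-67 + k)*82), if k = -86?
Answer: 2*I*sqrt(12997) ≈ 228.01*I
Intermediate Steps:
sqrt(C + (-67 + k)*82) = sqrt(-39442 + (-67 - 86)*82) = sqrt(-39442 - 153*82) = sqrt(-39442 - 12546) = sqrt(-51988) = 2*I*sqrt(12997)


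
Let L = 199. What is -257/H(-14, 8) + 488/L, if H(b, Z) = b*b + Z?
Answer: 48409/40596 ≈ 1.1925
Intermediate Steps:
H(b, Z) = Z + b² (H(b, Z) = b² + Z = Z + b²)
-257/H(-14, 8) + 488/L = -257/(8 + (-14)²) + 488/199 = -257/(8 + 196) + 488*(1/199) = -257/204 + 488/199 = 48409/40596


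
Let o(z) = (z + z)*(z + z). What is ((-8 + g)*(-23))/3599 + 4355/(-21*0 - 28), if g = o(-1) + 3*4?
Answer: -15678797/100772 ≈ -155.59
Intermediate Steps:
o(z) = 4*z² (o(z) = (2*z)*(2*z) = 4*z²)
g = 16 (g = 4*(-1)² + 3*4 = 4*1 + 12 = 4 + 12 = 16)
((-8 + g)*(-23))/3599 + 4355/(-21*0 - 28) = ((-8 + 16)*(-23))/3599 + 4355/(-21*0 - 28) = (8*(-23))*(1/3599) + 4355/(0 - 28) = -184*1/3599 + 4355/(-28) = -184/3599 + 4355*(-1/28) = -184/3599 - 4355/28 = -15678797/100772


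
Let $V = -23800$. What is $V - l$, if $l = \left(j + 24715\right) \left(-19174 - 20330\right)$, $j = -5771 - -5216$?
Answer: $954392840$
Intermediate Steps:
$j = -555$ ($j = -5771 + 5216 = -555$)
$l = -954416640$ ($l = \left(-555 + 24715\right) \left(-19174 - 20330\right) = 24160 \left(-39504\right) = -954416640$)
$V - l = -23800 - -954416640 = -23800 + 954416640 = 954392840$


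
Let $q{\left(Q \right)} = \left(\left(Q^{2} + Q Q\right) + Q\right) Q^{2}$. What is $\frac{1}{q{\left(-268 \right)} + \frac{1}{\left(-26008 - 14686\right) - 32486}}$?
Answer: $\frac{73180}{753616796281599} \approx 9.7105 \cdot 10^{-11}$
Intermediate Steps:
$q{\left(Q \right)} = Q^{2} \left(Q + 2 Q^{2}\right)$ ($q{\left(Q \right)} = \left(\left(Q^{2} + Q^{2}\right) + Q\right) Q^{2} = \left(2 Q^{2} + Q\right) Q^{2} = \left(Q + 2 Q^{2}\right) Q^{2} = Q^{2} \left(Q + 2 Q^{2}\right)$)
$\frac{1}{q{\left(-268 \right)} + \frac{1}{\left(-26008 - 14686\right) - 32486}} = \frac{1}{\left(-268\right)^{3} \left(1 + 2 \left(-268\right)\right) + \frac{1}{\left(-26008 - 14686\right) - 32486}} = \frac{1}{- 19248832 \left(1 - 536\right) + \frac{1}{-40694 - 32486}} = \frac{1}{\left(-19248832\right) \left(-535\right) + \frac{1}{-73180}} = \frac{1}{10298125120 - \frac{1}{73180}} = \frac{1}{\frac{753616796281599}{73180}} = \frac{73180}{753616796281599}$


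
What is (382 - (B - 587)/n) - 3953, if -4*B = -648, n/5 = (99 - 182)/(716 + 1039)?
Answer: -445568/83 ≈ -5368.3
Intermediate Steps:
n = -83/351 (n = 5*((99 - 182)/(716 + 1039)) = 5*(-83/1755) = -83/351 ≈ -0.23647)
B = 162 (B = -¼*(-648) = 162)
(382 - (B - 587)/n) - 3953 = (382 - (162 - 587)/(-83/351)) - 3953 = (382 - (-425)*(-351)/83) - 3953 = (382 - 1*149175/83) - 3953 = (382 - 149175/83) - 3953 = -117469/83 - 3953 = -445568/83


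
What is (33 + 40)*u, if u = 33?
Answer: 2409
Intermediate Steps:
(33 + 40)*u = (33 + 40)*33 = 73*33 = 2409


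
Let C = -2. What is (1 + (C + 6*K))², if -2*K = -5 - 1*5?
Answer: 841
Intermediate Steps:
K = 5 (K = -(-5 - 1*5)/2 = -(-5 - 5)/2 = -½*(-10) = 5)
(1 + (C + 6*K))² = (1 + (-2 + 6*5))² = (1 + (-2 + 30))² = (1 + 28)² = 29² = 841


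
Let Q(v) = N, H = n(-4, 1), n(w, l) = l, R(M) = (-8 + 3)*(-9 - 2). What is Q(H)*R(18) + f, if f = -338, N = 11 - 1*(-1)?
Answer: 322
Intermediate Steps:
R(M) = 55 (R(M) = -5*(-11) = 55)
H = 1
N = 12 (N = 11 + 1 = 12)
Q(v) = 12
Q(H)*R(18) + f = 12*55 - 338 = 660 - 338 = 322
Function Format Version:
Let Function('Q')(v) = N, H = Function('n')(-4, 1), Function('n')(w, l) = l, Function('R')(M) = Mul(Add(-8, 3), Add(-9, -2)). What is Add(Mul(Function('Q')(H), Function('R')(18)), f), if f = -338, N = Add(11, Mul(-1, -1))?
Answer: 322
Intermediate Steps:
Function('R')(M) = 55 (Function('R')(M) = Mul(-5, -11) = 55)
H = 1
N = 12 (N = Add(11, 1) = 12)
Function('Q')(v) = 12
Add(Mul(Function('Q')(H), Function('R')(18)), f) = Add(Mul(12, 55), -338) = Add(660, -338) = 322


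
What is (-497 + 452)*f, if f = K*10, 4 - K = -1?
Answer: -2250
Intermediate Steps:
K = 5 (K = 4 - 1*(-1) = 4 + 1 = 5)
f = 50 (f = 5*10 = 50)
(-497 + 452)*f = (-497 + 452)*50 = -45*50 = -2250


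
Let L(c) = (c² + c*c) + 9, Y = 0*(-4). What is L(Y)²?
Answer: 81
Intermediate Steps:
Y = 0
L(c) = 9 + 2*c² (L(c) = (c² + c²) + 9 = 2*c² + 9 = 9 + 2*c²)
L(Y)² = (9 + 2*0²)² = (9 + 2*0)² = (9 + 0)² = 9² = 81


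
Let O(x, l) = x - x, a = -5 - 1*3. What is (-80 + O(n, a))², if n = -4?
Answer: 6400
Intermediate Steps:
a = -8 (a = -5 - 3 = -8)
O(x, l) = 0
(-80 + O(n, a))² = (-80 + 0)² = (-80)² = 6400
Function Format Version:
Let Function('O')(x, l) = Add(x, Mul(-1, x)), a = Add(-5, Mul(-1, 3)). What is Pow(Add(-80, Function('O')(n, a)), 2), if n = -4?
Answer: 6400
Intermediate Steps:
a = -8 (a = Add(-5, -3) = -8)
Function('O')(x, l) = 0
Pow(Add(-80, Function('O')(n, a)), 2) = Pow(Add(-80, 0), 2) = Pow(-80, 2) = 6400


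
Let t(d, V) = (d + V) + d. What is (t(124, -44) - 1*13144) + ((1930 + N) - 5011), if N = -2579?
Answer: -18600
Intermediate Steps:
t(d, V) = V + 2*d (t(d, V) = (V + d) + d = V + 2*d)
(t(124, -44) - 1*13144) + ((1930 + N) - 5011) = ((-44 + 2*124) - 1*13144) + ((1930 - 2579) - 5011) = ((-44 + 248) - 13144) + (-649 - 5011) = (204 - 13144) - 5660 = -12940 - 5660 = -18600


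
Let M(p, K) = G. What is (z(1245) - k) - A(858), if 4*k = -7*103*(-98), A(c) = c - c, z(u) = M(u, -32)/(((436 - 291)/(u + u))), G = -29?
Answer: -36325/2 ≈ -18163.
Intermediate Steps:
M(p, K) = -29
z(u) = -2*u/5 (z(u) = -29*(u + u)/(436 - 291) = -29*2*u/145 = -2*u/5)
A(c) = 0
k = 35329/2 (k = (-7*103*(-98))/4 = (-721*(-98))/4 = (¼)*70658 = 35329/2 ≈ 17665.)
(z(1245) - k) - A(858) = (-⅖*1245 - 1*35329/2) - 1*0 = (-498 - 35329/2) + 0 = -36325/2 + 0 = -36325/2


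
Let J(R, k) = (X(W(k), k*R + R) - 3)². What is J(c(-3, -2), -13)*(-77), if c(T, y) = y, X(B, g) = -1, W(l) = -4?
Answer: -1232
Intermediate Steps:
J(R, k) = 16 (J(R, k) = (-1 - 3)² = (-4)² = 16)
J(c(-3, -2), -13)*(-77) = 16*(-77) = -1232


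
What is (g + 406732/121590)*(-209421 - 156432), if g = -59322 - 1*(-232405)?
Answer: -1283264074388801/20265 ≈ -6.3324e+10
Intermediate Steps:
g = 173083 (g = -59322 + 232405 = 173083)
(g + 406732/121590)*(-209421 - 156432) = (173083 + 406732/121590)*(-209421 - 156432) = (173083 + 406732*(1/121590))*(-365853) = (173083 + 203366/60795)*(-365853) = (10522784351/60795)*(-365853) = -1283264074388801/20265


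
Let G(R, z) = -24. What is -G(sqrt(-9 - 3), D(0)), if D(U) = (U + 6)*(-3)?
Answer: 24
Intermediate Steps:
D(U) = -18 - 3*U (D(U) = (6 + U)*(-3) = -18 - 3*U)
-G(sqrt(-9 - 3), D(0)) = -1*(-24) = 24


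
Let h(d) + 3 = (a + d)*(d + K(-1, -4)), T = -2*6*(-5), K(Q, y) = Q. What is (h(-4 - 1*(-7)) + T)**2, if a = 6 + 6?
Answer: 7569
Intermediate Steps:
T = 60 (T = -12*(-5) = 60)
a = 12
h(d) = -3 + (-1 + d)*(12 + d) (h(d) = -3 + (12 + d)*(d - 1) = -3 + (12 + d)*(-1 + d) = -3 + (-1 + d)*(12 + d))
(h(-4 - 1*(-7)) + T)**2 = ((-15 + (-4 - 1*(-7))**2 + 11*(-4 - 1*(-7))) + 60)**2 = ((-15 + (-4 + 7)**2 + 11*(-4 + 7)) + 60)**2 = ((-15 + 3**2 + 11*3) + 60)**2 = ((-15 + 9 + 33) + 60)**2 = (27 + 60)**2 = 87**2 = 7569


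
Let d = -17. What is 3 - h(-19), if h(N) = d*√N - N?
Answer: -16 + 17*I*√19 ≈ -16.0 + 74.101*I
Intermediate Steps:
h(N) = -N - 17*√N (h(N) = -17*√N - N = -N - 17*√N)
3 - h(-19) = 3 - (-1*(-19) - 17*I*√19) = 3 - (19 - 17*I*√19) = 3 + (-19 + 17*I*√19) = -16 + 17*I*√19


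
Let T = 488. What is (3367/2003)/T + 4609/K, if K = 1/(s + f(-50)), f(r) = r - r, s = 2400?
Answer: 10812315785767/977464 ≈ 1.1062e+7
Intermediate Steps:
f(r) = 0
K = 1/2400 (K = 1/(2400 + 0) = 1/2400 ≈ 0.00041667)
(3367/2003)/T + 4609/K = (3367/2003)/488 + 4609/(1/2400) = (3367*(1/2003))*(1/488) + 4609*2400 = (3367/2003)*(1/488) + 11061600 = 3367/977464 + 11061600 = 10812315785767/977464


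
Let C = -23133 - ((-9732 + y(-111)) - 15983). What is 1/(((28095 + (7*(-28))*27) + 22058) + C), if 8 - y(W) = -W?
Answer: 1/47546 ≈ 2.1032e-5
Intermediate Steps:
y(W) = 8 + W (y(W) = 8 - (-1)*W = 8 + W)
C = 2685 (C = -23133 - ((-9732 + (8 - 111)) - 15983) = -23133 - ((-9732 - 103) - 15983) = -23133 - (-9835 - 15983) = -23133 - 1*(-25818) = -23133 + 25818 = 2685)
1/(((28095 + (7*(-28))*27) + 22058) + C) = 1/(((28095 + (7*(-28))*27) + 22058) + 2685) = 1/(((28095 - 196*27) + 22058) + 2685) = 1/(((28095 - 5292) + 22058) + 2685) = 1/((22803 + 22058) + 2685) = 1/(44861 + 2685) = 1/47546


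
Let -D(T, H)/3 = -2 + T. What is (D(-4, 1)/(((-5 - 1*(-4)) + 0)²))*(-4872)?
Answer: -87696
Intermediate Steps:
D(T, H) = 6 - 3*T (D(T, H) = -3*(-2 + T) = 6 - 3*T)
(D(-4, 1)/(((-5 - 1*(-4)) + 0)²))*(-4872) = ((6 - 3*(-4))/(((-5 - 1*(-4)) + 0)²))*(-4872) = ((6 + 12)/(((-5 + 4) + 0)²))*(-4872) = (18/((-1 + 0)²))*(-4872) = (18/((-1)²))*(-4872) = (18/1)*(-4872) = (18*1)*(-4872) = 18*(-4872) = -87696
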